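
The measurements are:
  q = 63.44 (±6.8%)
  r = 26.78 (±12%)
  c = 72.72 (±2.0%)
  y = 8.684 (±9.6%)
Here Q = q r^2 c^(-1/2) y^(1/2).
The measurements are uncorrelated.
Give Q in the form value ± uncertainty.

Each factor contributes (exponent × relative error)² to (δQ/Q)²:
  (1·δq/q)² = (1×0.0680)² = 0.00462;  (2·δr/r)² = (2×0.120)² = 0.0576;  (−½·δc/c)² = (-0.5×0.0200)² = 0.000100;  (½·δy/y)² = (0.5×0.0960)² = 0.00230
δQ/Q = √(0.0646) = 0.254
Q = 15720, so δQ = 0.254 × 15720 = 4000.

15720 ± 4000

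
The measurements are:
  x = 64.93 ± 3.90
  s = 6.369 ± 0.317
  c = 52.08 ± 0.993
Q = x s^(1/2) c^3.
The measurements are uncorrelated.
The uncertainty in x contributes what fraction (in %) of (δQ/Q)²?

48.1%

(δQ/Q)² = (1·δx/x)² + (½·δs/s)² + (3·δc/c)²
  x term: (1×0.0601)² = 0.00361
  s term: (0.5×0.0498)² = 0.000619
  c term: (3×0.0191)² = 0.00327
Total = 0.00750. Share from x = 0.00361/0.00750 = 0.481.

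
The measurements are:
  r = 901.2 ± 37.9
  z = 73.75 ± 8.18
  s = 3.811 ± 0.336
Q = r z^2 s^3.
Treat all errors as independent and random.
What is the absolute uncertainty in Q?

Since Q is a product/quotient, work with relative uncertainties:
  (1·δr/r)² = (1×0.0421)² = 0.00177;  (2·δz/z)² = (2×0.111)² = 0.0492;  (3·δs/s)² = (3×0.0882)² = 0.0700
δQ/Q = √(0.121) = 0.348
Q = 2.713e+08, so δQ = 0.348 × 2.713e+08 = 9.43e+07.

9.43e+07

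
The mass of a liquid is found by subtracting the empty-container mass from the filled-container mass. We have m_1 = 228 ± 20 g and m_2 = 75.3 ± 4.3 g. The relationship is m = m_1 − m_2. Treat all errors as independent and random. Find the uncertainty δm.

20.5 g

For a sum/difference, combine absolute errors in quadrature:
  (δm_1)² = 400;  (δm_2)² = 18.5
δm = √(418) = 20.5 g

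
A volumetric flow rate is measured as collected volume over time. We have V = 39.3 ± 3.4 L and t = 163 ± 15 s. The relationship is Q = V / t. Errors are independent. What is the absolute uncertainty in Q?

0.0305 L/s

Q is a product of powers, so relative uncertainties combine in quadrature:
  (1·δV/V)² = (1×0.0865)² = 0.00748;  (-1·δt/t)² = (-1×0.0920)² = 0.00847
δQ/Q = √(0.0160) = 0.126
Q = 0.241 L/s, so δQ = 0.126 × 0.241 = 0.0305 L/s.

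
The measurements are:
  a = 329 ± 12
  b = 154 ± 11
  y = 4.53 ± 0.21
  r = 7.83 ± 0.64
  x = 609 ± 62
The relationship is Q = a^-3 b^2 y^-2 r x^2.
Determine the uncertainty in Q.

For a monomial Q ∝ a^-3, b^2, y^-2, r, x^2, fractional errors add in quadrature:
  (-3·δa/a)² = (-3×0.0365)² = 0.0120;  (2·δb/b)² = (2×0.0714)² = 0.0204;  (-2·δy/y)² = (-2×0.0464)² = 0.00860;  (1·δr/r)² = (1×0.0817)² = 0.00668;  (2·δx/x)² = (2×0.102)² = 0.0415
δQ/Q = √(0.0891) = 0.299
Q = 94.2, so δQ = 0.299 × 94.2 = 28.1.

28.1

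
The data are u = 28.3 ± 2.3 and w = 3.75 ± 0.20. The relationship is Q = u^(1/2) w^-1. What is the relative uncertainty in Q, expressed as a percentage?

6.71%

For a monomial Q ∝ u^(1/2), w^-1, fractional errors add in quadrature:
  (½·δu/u)² = (0.5×0.0813)² = 0.00165;  (-1·δw/w)² = (-1×0.0533)² = 0.00284
δQ/Q = √(0.00450) = 0.0671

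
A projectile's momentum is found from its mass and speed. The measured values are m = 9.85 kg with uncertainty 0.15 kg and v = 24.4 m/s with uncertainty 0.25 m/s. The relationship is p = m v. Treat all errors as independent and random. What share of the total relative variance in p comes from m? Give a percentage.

68.8%

(δp/p)² = (1·δm/m)² + (1·δv/v)²
  m term: (1×0.0152)² = 0.000232
  v term: (1×0.0102)² = 0.000105
Total = 0.000337. Share from m = 0.000232/0.000337 = 0.688.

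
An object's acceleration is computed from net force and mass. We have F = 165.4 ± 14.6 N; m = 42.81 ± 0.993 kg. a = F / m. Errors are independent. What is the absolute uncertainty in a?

For a monomial a ∝ F, m^-1, fractional errors add in quadrature:
  (1·δF/F)² = (1×0.0883)² = 0.00779;  (-1·δm/m)² = (-1×0.0232)² = 0.000538
δa/a = √(0.00833) = 0.0913
a = 3.864 m/s^2, so δa = 0.0913 × 3.864 = 0.353 m/s^2.

0.353 m/s^2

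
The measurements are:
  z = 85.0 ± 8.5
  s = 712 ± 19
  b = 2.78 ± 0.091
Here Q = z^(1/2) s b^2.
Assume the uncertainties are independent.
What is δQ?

4390

Products/powers → add relative errors in quadrature, weighted by exponent:
  (½·δz/z)² = (0.5×0.100)² = 0.00250;  (1·δs/s)² = (1×0.0267)² = 0.000712;  (2·δb/b)² = (2×0.0327)² = 0.00429
δQ/Q = √(0.00750) = 0.0866
Q = 50700, so δQ = 0.0866 × 50700 = 4390.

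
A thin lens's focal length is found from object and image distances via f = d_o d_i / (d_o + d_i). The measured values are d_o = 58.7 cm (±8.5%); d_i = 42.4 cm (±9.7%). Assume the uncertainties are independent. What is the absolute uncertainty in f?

∂f/∂d_o = (d_i/(d_o+d_i))² = 0.176;  ∂f/∂d_i = (d_o/(d_o+d_i))² = 0.337
δf = √((∂f/∂d_o · δd_o)² + (∂f/∂d_i · δd_i)²) = √(0.770 + 1.92) = 1.64 cm

1.64 cm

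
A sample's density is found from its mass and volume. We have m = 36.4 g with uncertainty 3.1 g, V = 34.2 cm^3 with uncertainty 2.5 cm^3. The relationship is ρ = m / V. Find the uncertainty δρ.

0.119 g/cm^3

Relative error in a monomial: (δρ/ρ)² = Σ (nᵢ · δxᵢ/xᵢ)².
  (1·δm/m)² = (1×0.0852)² = 0.00725;  (-1·δV/V)² = (-1×0.0731)² = 0.00534
δρ/ρ = √(0.0126) = 0.112
ρ = 1.06 g/cm^3, so δρ = 0.112 × 1.06 = 0.119 g/cm^3.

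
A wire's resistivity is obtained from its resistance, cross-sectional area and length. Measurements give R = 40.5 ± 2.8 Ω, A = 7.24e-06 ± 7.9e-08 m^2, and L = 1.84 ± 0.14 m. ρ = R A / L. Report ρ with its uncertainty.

Each factor contributes (exponent × relative error)² to (δρ/ρ)²:
  (1·δR/R)² = (1×0.0691)² = 0.00478;  (1·δA/A)² = (1×0.0109)² = 0.000119;  (-1·δL/L)² = (-1×0.0761)² = 0.00579
δρ/ρ = √(0.0107) = 0.103
ρ = 0.000159 Ω·m, so δρ = 0.103 × 0.000159 = 1.65e-05 Ω·m.

(1.59 ± 0.165) × 10^-4 Ω·m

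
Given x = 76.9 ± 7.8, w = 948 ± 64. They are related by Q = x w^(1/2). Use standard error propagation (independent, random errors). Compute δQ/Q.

Since Q is a product/quotient, work with relative uncertainties:
  (1·δx/x)² = (1×0.101)² = 0.0103;  (½·δw/w)² = (0.5×0.0675)² = 0.00114
δQ/Q = √(0.0114) = 0.107

0.107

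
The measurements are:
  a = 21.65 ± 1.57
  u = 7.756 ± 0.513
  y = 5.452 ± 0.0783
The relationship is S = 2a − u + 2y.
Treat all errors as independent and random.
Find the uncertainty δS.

3.19

For a sum/difference, combine absolute errors in quadrature:
  (2·δa)² = 9.86;  (δu)² = 0.263;  (2·δy)² = 0.0245
δS = √(10.1) = 3.19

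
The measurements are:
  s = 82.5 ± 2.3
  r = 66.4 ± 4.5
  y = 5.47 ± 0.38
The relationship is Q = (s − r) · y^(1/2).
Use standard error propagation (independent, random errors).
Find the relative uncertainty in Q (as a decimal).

Let u = s − r = 16.1. δu = √(δs² + δr²) = √(5.29 + 20.2) = 5.05, so δu/u = 0.314.
Q is then a monomial in u, y:
δQ/Q = √((δu/u)² + (½·δy/y)²) = √(0.0985 + 0.00121) = 0.316

0.316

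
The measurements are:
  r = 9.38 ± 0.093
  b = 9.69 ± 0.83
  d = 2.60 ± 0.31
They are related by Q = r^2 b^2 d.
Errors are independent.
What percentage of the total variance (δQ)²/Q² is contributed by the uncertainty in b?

66.8%

(δQ/Q)² = (2·δr/r)² + (2·δb/b)² + (1·δd/d)²
  r term: (2×0.00991)² = 0.000393
  b term: (2×0.0857)² = 0.0293
  d term: (1×0.119)² = 0.0142
Total = 0.0440. Share from b = 0.0293/0.0440 = 0.668.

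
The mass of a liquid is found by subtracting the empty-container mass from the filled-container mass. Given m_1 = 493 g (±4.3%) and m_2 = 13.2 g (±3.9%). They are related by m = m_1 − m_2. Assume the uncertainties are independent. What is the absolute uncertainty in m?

21.2 g

For a sum/difference, combine absolute errors in quadrature:
  (δm_1)² = 449;  (δm_2)² = 0.265
δm = √(450) = 21.2 g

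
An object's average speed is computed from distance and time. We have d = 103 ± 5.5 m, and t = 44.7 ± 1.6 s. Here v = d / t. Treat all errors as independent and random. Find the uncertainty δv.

For a monomial v ∝ d, t^-1, fractional errors add in quadrature:
  (1·δd/d)² = (1×0.0534)² = 0.00285;  (-1·δt/t)² = (-1×0.0358)² = 0.00128
δv/v = √(0.00413) = 0.0643
v = 2.30 m/s, so δv = 0.0643 × 2.30 = 0.148 m/s.

0.148 m/s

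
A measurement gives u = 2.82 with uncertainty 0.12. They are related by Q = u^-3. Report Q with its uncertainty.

Q ∝ u^-3, so δQ/Q = |-3| · δu/u = 3 × 0.0426 = 0.128.
Q = 0.0446, so δQ = 0.128 × 0.0446 = 0.00569.

0.0446 ± 0.00569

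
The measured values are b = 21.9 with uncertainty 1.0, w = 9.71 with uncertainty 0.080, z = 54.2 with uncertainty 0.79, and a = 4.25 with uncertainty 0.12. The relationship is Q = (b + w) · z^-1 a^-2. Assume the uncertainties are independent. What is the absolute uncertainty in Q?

Let u = b + w = 31.6. δu = √(δb² + δw²) = √(1.00 + 0.00640) = 1.00, so δu/u = 0.0317.
Q is then a monomial in u, z, a:
δQ/Q = √((δu/u)² + (-1·δz/z)² + (-2·δa/a)²) = √(0.00101 + 0.000212 + 0.00319) = 0.0664
Q = 0.0323, so δQ = 0.0664 × 0.0323 = 0.00214.

0.00214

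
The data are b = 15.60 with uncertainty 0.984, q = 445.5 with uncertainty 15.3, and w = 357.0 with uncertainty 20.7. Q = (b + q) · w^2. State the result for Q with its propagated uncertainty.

Let u = b + q = 461.1. δu = √(δb² + δq²) = √(0.968 + 234) = 15.3, so δu/u = 0.0333.
Q is then a monomial in u, w:
δQ/Q = √((δu/u)² + (2·δw/w)²) = √(0.00111 + 0.0134) = 0.121
Q = 5.877e+07, so δQ = 0.121 × 5.877e+07 = 7.09e+06.

(5.877 ± 0.709) × 10^7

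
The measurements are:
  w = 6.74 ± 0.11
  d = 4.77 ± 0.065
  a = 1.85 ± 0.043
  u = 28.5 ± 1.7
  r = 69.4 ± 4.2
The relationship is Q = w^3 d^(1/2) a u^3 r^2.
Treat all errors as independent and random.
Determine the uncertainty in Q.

Relative error in a monomial: (δQ/Q)² = Σ (nᵢ · δxᵢ/xᵢ)².
  (3·δw/w)² = (3×0.0163)² = 0.00240;  (½·δd/d)² = (0.5×0.0136)² = 4.64e-05;  (1·δa/a)² = (1×0.0232)² = 0.000540;  (3·δu/u)² = (3×0.0596)² = 0.0320;  (2·δr/r)² = (2×0.0605)² = 0.0147
δQ/Q = √(0.0497) = 0.223
Q = 1.38e+11, so δQ = 0.223 × 1.38e+11 = 3.07e+10.

3.07e+10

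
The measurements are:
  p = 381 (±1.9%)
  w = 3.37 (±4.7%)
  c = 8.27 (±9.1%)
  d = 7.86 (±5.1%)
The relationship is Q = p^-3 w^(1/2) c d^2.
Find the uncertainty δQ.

2.54e-06

Relative error in a monomial: (δQ/Q)² = Σ (nᵢ · δxᵢ/xᵢ)².
  (-3·δp/p)² = (-3×0.0190)² = 0.00325;  (½·δw/w)² = (0.5×0.0470)² = 0.000552;  (1·δc/c)² = (1×0.0910)² = 0.00828;  (2·δd/d)² = (2×0.0510)² = 0.0104
δQ/Q = √(0.0225) = 0.150
Q = 1.7e-05, so δQ = 0.150 × 1.7e-05 = 2.54e-06.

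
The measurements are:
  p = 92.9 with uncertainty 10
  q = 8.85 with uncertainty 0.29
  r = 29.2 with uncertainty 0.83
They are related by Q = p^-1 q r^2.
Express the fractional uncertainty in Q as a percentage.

12.6%

Relative error in a monomial: (δQ/Q)² = Σ (nᵢ · δxᵢ/xᵢ)².
  (-1·δp/p)² = (-1×0.108)² = 0.0116;  (1·δq/q)² = (1×0.0328)² = 0.00107;  (2·δr/r)² = (2×0.0284)² = 0.00323
δQ/Q = √(0.0159) = 0.126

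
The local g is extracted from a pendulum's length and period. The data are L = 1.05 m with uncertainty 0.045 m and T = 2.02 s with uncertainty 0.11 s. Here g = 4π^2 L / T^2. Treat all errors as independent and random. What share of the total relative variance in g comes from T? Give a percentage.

(δg/g)² = (1·δL/L)² + (-2·δT/T)²
  L term: (1×0.0429)² = 0.00184
  T term: (-2×0.0545)² = 0.0119
Total = 0.0137. Share from T = 0.0119/0.0137 = 0.866.

86.6%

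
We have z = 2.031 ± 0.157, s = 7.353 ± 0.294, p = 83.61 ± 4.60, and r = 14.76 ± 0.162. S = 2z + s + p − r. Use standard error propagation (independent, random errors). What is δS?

Each term contributes (cᵢ δxᵢ)² to (δS)²:
  (2·δz)² = 0.0986;  (δs)² = 0.0864;  (δp)² = 21.2;  (δr)² = 0.0262
δS = √(21.4) = 4.62

4.62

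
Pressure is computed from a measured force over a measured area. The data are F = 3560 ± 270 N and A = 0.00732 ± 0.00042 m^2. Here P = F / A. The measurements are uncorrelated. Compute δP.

Each factor contributes (exponent × relative error)² to (δP/P)²:
  (1·δF/F)² = (1×0.0758)² = 0.00575;  (-1·δA/A)² = (-1×0.0574)² = 0.00329
δP/P = √(0.00904) = 0.0951
P = 4.86e+05 Pa, so δP = 0.0951 × 4.86e+05 = 46300 Pa.

46300 Pa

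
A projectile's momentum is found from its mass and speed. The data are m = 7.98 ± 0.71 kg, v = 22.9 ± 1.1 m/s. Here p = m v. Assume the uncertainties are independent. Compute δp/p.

Products/powers → add relative errors in quadrature, weighted by exponent:
  (1·δm/m)² = (1×0.0890)² = 0.00792;  (1·δv/v)² = (1×0.0480)² = 0.00231
δp/p = √(0.0102) = 0.101

0.101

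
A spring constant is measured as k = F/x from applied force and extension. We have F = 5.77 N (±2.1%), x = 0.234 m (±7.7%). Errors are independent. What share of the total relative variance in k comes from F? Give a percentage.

(δk/k)² = (1·δF/F)² + (-1·δx/x)²
  F term: (1×0.0210)² = 0.000441
  x term: (-1×0.0770)² = 0.00593
Total = 0.00637. Share from F = 0.000441/0.00637 = 0.0692.

6.92%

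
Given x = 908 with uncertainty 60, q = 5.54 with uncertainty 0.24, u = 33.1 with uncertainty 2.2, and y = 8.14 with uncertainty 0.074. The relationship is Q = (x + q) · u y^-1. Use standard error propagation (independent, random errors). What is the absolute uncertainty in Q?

Let w = x + q = 914. δw = √(δx² + δq²) = √(3600 + 0.0576) = 60.0, so δw/w = 0.0657.
Q is then a monomial in w, u, y:
δQ/Q = √((δw/w)² + (1·δu/u)² + (-1·δy/y)²) = √(0.00431 + 0.00442 + 8.26e-05) = 0.0939
Q = 3710, so δQ = 0.0939 × 3710 = 349.

349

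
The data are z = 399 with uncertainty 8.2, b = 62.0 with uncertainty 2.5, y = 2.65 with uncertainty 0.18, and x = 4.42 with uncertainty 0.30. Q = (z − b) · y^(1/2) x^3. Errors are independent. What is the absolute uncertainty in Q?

Let u = z − b = 337. δu = √(δz² + δb²) = √(67.2 + 6.25) = 8.57, so δu/u = 0.0254.
Q is then a monomial in u, y, x:
δQ/Q = √((δu/u)² + (½·δy/y)² + (3·δx/x)²) = √(0.000647 + 0.00115 + 0.0415) = 0.208
Q = 47400, so δQ = 0.208 × 47400 = 9850.

9850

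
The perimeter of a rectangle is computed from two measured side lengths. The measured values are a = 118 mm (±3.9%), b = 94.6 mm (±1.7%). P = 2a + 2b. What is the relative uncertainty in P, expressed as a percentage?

P is a linear combination, so absolute uncertainties add in quadrature:
  (2·δa)² = 84.7;  (2·δb)² = 10.3
δP = √(95.1) = 9.75 mm
P = 425 mm, so δP/P = 9.75/425 = 0.0229.

2.29%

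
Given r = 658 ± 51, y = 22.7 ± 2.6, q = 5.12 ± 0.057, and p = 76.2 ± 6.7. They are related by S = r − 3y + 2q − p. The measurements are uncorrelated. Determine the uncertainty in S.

Sums and differences: (δS)² = Σ (cᵢ δxᵢ)².
  (δr)² = 2600;  (3·δy)² = 60.8;  (2·δq)² = 0.0130;  (δp)² = 44.9
δS = √(2710) = 52.0

52.0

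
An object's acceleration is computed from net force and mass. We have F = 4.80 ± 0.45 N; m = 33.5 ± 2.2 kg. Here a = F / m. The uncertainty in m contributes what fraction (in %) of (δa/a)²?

(δa/a)² = (1·δF/F)² + (-1·δm/m)²
  F term: (1×0.0938)² = 0.00879
  m term: (-1×0.0657)² = 0.00431
Total = 0.0131. Share from m = 0.00431/0.0131 = 0.329.

32.9%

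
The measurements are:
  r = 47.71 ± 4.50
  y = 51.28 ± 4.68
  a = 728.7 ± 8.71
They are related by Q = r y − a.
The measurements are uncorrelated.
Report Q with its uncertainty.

1718 ± 321

Let p = r·y = 2447. δp/p = √((1·δr/r)² + (1·δy/y)²) = √(0.00890 + 0.00833) = 0.131, so δp = 321.
Q = p − a: δQ = √(δp² + δa²) = √(1.03e+05 + 75.9) = 321
Q = 1718.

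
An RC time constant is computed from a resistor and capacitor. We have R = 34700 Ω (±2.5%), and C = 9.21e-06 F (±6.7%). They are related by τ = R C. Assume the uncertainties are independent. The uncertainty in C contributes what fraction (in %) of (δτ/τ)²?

(δτ/τ)² = (1·δR/R)² + (1·δC/C)²
  R term: (1×0.0250)² = 0.000625
  C term: (1×0.0670)² = 0.00449
Total = 0.00511. Share from C = 0.00449/0.00511 = 0.878.

87.8%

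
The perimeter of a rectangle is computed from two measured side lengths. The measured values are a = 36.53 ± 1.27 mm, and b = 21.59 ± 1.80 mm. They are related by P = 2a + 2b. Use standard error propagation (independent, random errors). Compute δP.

4.41 mm

Absolute uncertainties add in quadrature for a linear combination:
  (2·δa)² = 6.45;  (2·δb)² = 13.0
δP = √(19.4) = 4.41 mm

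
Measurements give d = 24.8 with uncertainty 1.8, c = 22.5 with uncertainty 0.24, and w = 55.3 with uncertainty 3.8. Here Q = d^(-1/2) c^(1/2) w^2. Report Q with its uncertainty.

Since Q is a product/quotient, work with relative uncertainties:
  (−½·δd/d)² = (-0.5×0.0726)² = 0.00132;  (½·δc/c)² = (0.5×0.0107)² = 2.84e-05;  (2·δw/w)² = (2×0.0687)² = 0.0189
δQ/Q = √(0.0202) = 0.142
Q = 2910, so δQ = 0.142 × 2910 = 414.

2910 ± 414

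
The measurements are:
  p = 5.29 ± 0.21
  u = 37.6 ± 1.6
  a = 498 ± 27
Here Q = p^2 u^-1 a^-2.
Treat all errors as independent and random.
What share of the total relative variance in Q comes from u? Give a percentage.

9.11%

(δQ/Q)² = (2·δp/p)² + (-1·δu/u)² + (-2·δa/a)²
  p term: (2×0.0397)² = 0.00630
  u term: (-1×0.0426)² = 0.00181
  a term: (-2×0.0542)² = 0.0118
Total = 0.0199. Share from u = 0.00181/0.0199 = 0.0911.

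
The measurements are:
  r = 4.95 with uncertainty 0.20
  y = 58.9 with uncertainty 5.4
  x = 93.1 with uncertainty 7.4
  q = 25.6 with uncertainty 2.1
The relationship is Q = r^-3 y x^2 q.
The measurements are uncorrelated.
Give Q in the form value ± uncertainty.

(1.08 ± 0.253) × 10^5

Products/powers → add relative errors in quadrature, weighted by exponent:
  (-3·δr/r)² = (-3×0.0404)² = 0.0147;  (1·δy/y)² = (1×0.0917)² = 0.00841;  (2·δx/x)² = (2×0.0795)² = 0.0253;  (1·δq/q)² = (1×0.0820)² = 0.00673
δQ/Q = √(0.0551) = 0.235
Q = 1.08e+05, so δQ = 0.235 × 1.08e+05 = 25300.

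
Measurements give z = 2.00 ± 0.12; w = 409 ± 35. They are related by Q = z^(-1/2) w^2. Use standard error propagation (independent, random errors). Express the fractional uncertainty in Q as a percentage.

17.4%

Each factor contributes (exponent × relative error)² to (δQ/Q)²:
  (−½·δz/z)² = (-0.5×0.0600)² = 0.000900;  (2·δw/w)² = (2×0.0856)² = 0.0293
δQ/Q = √(0.0302) = 0.174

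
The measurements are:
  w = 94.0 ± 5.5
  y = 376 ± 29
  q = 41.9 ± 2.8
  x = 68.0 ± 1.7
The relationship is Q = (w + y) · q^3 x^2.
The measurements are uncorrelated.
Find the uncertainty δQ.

Let u = w + y = 470. δu = √(δw² + δy²) = √(30.2 + 841) = 29.5, so δu/u = 0.0628.
Q is then a monomial in u, q, x:
δQ/Q = √((δu/u)² + (3·δq/q)² + (2·δx/x)²) = √(0.00394 + 0.0402 + 0.00250) = 0.216
Q = 1.6e+11, so δQ = 0.216 × 1.6e+11 = 3.45e+10.

3.45e+10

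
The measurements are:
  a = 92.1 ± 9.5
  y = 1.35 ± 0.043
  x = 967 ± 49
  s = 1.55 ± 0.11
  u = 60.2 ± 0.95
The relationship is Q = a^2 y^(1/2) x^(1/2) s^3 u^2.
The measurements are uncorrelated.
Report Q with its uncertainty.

(4.14 ± 1.24) × 10^9

Relative error in a monomial: (δQ/Q)² = Σ (nᵢ · δxᵢ/xᵢ)².
  (2·δa/a)² = (2×0.103)² = 0.0426;  (½·δy/y)² = (0.5×0.0319)² = 0.000254;  (½·δx/x)² = (0.5×0.0507)² = 0.000642;  (3·δs/s)² = (3×0.0710)² = 0.0453;  (2·δu/u)² = (2×0.0158)² = 0.000996
δQ/Q = √(0.0898) = 0.300
Q = 4.14e+09, so δQ = 0.300 × 4.14e+09 = 1.24e+09.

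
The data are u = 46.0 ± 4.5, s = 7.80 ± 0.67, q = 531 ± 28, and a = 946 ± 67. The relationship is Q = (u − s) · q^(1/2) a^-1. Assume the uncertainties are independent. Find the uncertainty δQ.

Let w = u − s = 38.2. δw = √(δu² + δs²) = √(20.2 + 0.449) = 4.55, so δw/w = 0.119.
Q is then a monomial in w, q, a:
δQ/Q = √((δw/w)² + (½·δq/q)² + (-1·δa/a)²) = √(0.0142 + 0.000695 + 0.00502) = 0.141
Q = 0.931, so δQ = 0.141 × 0.931 = 0.131.

0.131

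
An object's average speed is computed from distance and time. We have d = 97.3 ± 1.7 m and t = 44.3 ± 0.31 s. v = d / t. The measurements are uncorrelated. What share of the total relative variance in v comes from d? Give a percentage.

(δv/v)² = (1·δd/d)² + (-1·δt/t)²
  d term: (1×0.0175)² = 0.000305
  t term: (-1×0.00700)² = 4.9e-05
Total = 0.000354. Share from d = 0.000305/0.000354 = 0.862.

86.2%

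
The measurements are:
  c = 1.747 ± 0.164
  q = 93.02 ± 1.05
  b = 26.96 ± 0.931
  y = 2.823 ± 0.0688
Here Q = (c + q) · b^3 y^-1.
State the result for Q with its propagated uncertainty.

Let u = c + q = 94.77. δu = √(δc² + δq²) = √(0.0269 + 1.10) = 1.06, so δu/u = 0.0112.
Q is then a monomial in u, b, y:
δQ/Q = √((δu/u)² + (3·δb/b)² + (-1·δy/y)²) = √(0.000126 + 0.0107 + 0.000594) = 0.107
Q = 657800, so δQ = 0.107 × 657800 = 70400.

657800 ± 70400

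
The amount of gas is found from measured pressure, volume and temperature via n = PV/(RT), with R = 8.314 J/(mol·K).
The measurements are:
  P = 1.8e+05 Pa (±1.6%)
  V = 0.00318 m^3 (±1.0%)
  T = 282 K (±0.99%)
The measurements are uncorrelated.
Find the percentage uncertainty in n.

Products/powers → add relative errors in quadrature, weighted by exponent:
  (1·δP/P)² = (1×0.0160)² = 0.000256;  (1·δV/V)² = (1×0.0100)² = 0.000100;  (-1·δT/T)² = (-1×0.00990)² = 9.8e-05
δn/n = √(0.000454) = 0.0213

2.13%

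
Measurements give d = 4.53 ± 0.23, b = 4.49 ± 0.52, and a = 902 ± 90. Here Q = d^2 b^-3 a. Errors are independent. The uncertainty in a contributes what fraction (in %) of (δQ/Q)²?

(δQ/Q)² = (2·δd/d)² + (-3·δb/b)² + (1·δa/a)²
  d term: (2×0.0508)² = 0.0103
  b term: (-3×0.116)² = 0.121
  a term: (1×0.0998)² = 0.00996
Total = 0.141. Share from a = 0.00996/0.141 = 0.0706.

7.06%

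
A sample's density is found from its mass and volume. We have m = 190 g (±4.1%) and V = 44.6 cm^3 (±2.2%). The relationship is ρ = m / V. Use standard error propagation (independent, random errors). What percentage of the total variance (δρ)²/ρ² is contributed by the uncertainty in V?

(δρ/ρ)² = (1·δm/m)² + (-1·δV/V)²
  m term: (1×0.0410)² = 0.00168
  V term: (-1×0.0220)² = 0.000484
Total = 0.00216. Share from V = 0.000484/0.00216 = 0.224.

22.4%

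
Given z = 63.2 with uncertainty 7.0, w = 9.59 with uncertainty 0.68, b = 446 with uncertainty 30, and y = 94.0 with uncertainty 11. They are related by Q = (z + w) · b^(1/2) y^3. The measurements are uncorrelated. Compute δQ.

Let u = z + w = 72.8. δu = √(δz² + δw²) = √(49.0 + 0.462) = 7.03, so δu/u = 0.0966.
Q is then a monomial in u, b, y:
δQ/Q = √((δu/u)² + (½·δb/b)² + (3·δy/y)²) = √(0.00934 + 0.00113 + 0.123) = 0.366
Q = 1.28e+09, so δQ = 0.366 × 1.28e+09 = 4.67e+08.

4.67e+08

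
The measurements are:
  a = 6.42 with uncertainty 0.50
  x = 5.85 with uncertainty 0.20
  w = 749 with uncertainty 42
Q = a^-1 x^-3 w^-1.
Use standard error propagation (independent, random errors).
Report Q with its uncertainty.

Each factor contributes (exponent × relative error)² to (δQ/Q)²:
  (-1·δa/a)² = (-1×0.0779)² = 0.00607;  (-3·δx/x)² = (-3×0.0342)² = 0.0105;  (-1·δw/w)² = (-1×0.0561)² = 0.00314
δQ/Q = √(0.0197) = 0.140
Q = 1.04e-06, so δQ = 0.140 × 1.04e-06 = 1.46e-07.

(1.04 ± 0.146) × 10^-6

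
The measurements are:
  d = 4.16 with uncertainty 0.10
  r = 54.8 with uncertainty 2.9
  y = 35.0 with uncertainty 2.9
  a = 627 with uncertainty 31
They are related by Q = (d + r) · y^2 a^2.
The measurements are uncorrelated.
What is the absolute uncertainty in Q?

Let u = d + r = 59.0. δu = √(δd² + δr²) = √(0.0100 + 8.41) = 2.90, so δu/u = 0.0492.
Q is then a monomial in u, y, a:
δQ/Q = √((δu/u)² + (2·δy/y)² + (2·δa/a)²) = √(0.00242 + 0.0275 + 0.00978) = 0.199
Q = 2.84e+10, so δQ = 0.199 × 2.84e+10 = 5.65e+09.

5.65e+09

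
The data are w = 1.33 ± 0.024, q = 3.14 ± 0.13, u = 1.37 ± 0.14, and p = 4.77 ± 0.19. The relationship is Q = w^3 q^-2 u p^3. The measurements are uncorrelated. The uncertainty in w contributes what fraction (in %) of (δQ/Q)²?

8.49%

(δQ/Q)² = (3·δw/w)² + (-2·δq/q)² + (1·δu/u)² + (3·δp/p)²
  w term: (3×0.0180)² = 0.00293
  q term: (-2×0.0414)² = 0.00686
  u term: (1×0.102)² = 0.0104
  p term: (3×0.0398)² = 0.0143
Total = 0.0345. Share from w = 0.00293/0.0345 = 0.0849.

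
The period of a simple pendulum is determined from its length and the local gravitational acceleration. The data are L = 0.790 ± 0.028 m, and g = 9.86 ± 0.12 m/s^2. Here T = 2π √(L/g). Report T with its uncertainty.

Relative error in a monomial: (δT/T)² = Σ (nᵢ · δxᵢ/xᵢ)².
  (½·δL/L)² = (0.5×0.0354)² = 0.000314;  (−½·δg/g)² = (-0.5×0.0122)² = 3.7e-05
δT/T = √(0.000351) = 0.0187
T = 1.78 s, so δT = 0.0187 × 1.78 = 0.0333 s.

1.78 ± 0.0333 s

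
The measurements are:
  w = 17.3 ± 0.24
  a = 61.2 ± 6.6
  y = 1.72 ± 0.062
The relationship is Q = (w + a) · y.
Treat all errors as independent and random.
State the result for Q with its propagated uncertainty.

135 ± 12.4

Let u = w + a = 78.5. δu = √(δw² + δa²) = √(0.0576 + 43.6) = 6.60, so δu/u = 0.0841.
Q is then a monomial in u, y:
δQ/Q = √((δu/u)² + (1·δy/y)²) = √(0.00708 + 0.00130) = 0.0915
Q = 135, so δQ = 0.0915 × 135 = 12.4.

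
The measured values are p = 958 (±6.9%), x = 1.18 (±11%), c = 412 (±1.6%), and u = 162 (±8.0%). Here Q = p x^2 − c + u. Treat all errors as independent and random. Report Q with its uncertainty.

Let w = p·x^2 = 1330. δw/w = √((1·δp/p)² + (2·δx/x)²) = √(0.00476 + 0.0484) = 0.231, so δw = 308.
Q = w − c + u: δQ = √(δw² + δc² + δu²) = √(94600 + 43.5 + 168) = 308
Q = 1080.

1080 ± 308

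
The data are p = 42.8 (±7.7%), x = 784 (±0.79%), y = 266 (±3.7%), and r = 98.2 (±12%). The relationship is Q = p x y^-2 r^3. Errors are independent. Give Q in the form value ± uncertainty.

(4.49 ± 1.69) × 10^5

Q is a product of powers, so relative uncertainties combine in quadrature:
  (1·δp/p)² = (1×0.0770)² = 0.00593;  (1·δx/x)² = (1×0.00790)² = 6.24e-05;  (-2·δy/y)² = (-2×0.0370)² = 0.00548;  (3·δr/r)² = (3×0.120)² = 0.130
δQ/Q = √(0.141) = 0.376
Q = 4.49e+05, so δQ = 0.376 × 4.49e+05 = 1.69e+05.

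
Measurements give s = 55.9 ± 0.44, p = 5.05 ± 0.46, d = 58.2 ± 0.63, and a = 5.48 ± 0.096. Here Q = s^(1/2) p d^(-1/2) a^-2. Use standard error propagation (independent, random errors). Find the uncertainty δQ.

Each factor contributes (exponent × relative error)² to (δQ/Q)²:
  (½·δs/s)² = (0.5×0.00787)² = 1.55e-05;  (1·δp/p)² = (1×0.0911)² = 0.00830;  (−½·δd/d)² = (-0.5×0.0108)² = 2.93e-05;  (-2·δa/a)² = (-2×0.0175)² = 0.00123
δQ/Q = √(0.00957) = 0.0978
Q = 0.165, so δQ = 0.0978 × 0.165 = 0.0161.

0.0161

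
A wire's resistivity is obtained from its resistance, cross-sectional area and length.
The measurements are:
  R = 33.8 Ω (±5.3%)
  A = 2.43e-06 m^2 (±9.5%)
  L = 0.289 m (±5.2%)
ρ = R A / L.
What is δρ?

ρ is a product of powers, so relative uncertainties combine in quadrature:
  (1·δR/R)² = (1×0.0530)² = 0.00281;  (1·δA/A)² = (1×0.0950)² = 0.00903;  (-1·δL/L)² = (-1×0.0520)² = 0.00270
δρ/ρ = √(0.0145) = 0.121
ρ = 0.000284 Ω·m, so δρ = 0.121 × 0.000284 = 3.43e-05 Ω·m.

3.43e-05 Ω·m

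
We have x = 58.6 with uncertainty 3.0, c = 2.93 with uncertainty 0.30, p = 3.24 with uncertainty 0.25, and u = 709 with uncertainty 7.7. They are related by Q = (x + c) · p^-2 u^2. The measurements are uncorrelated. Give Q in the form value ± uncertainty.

Let w = x + c = 61.5. δw = √(δx² + δc²) = √(9.00 + 0.0900) = 3.01, so δw/w = 0.0490.
Q is then a monomial in w, p, u:
δQ/Q = √((δw/w)² + (-2·δp/p)² + (2·δu/u)²) = √(0.00240 + 0.0238 + 0.000472) = 0.163
Q = 2.95e+06, so δQ = 0.163 × 2.95e+06 = 4.81e+05.

(2.95 ± 0.481) × 10^6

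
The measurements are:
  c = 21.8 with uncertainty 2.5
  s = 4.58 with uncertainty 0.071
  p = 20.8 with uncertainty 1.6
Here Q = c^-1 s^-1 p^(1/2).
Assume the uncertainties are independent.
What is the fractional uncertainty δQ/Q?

0.122

Products/powers → add relative errors in quadrature, weighted by exponent:
  (-1·δc/c)² = (-1×0.115)² = 0.0132;  (-1·δs/s)² = (-1×0.0155)² = 0.000240;  (½·δp/p)² = (0.5×0.0769)² = 0.00148
δQ/Q = √(0.0149) = 0.122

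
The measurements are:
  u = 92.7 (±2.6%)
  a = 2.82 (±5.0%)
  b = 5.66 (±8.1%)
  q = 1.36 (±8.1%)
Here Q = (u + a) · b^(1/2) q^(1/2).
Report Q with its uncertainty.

265 ± 16.6

Let w = u + a = 95.5. δw = √(δu² + δa²) = √(5.81 + 0.0199) = 2.41, so δw/w = 0.0253.
Q is then a monomial in w, b, q:
δQ/Q = √((δw/w)² + (½·δb/b)² + (½·δq/q)²) = √(0.000639 + 0.00164 + 0.00164) = 0.0626
Q = 265, so δQ = 0.0626 × 265 = 16.6.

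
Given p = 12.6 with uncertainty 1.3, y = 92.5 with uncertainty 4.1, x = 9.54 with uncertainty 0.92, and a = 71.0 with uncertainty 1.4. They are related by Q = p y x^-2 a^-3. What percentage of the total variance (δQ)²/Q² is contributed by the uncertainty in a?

6.56%

(δQ/Q)² = (1·δp/p)² + (1·δy/y)² + (-2·δx/x)² + (-3·δa/a)²
  p term: (1×0.103)² = 0.0106
  y term: (1×0.0443)² = 0.00196
  x term: (-2×0.0964)² = 0.0372
  a term: (-3×0.0197)² = 0.00350
Total = 0.0533. Share from a = 0.00350/0.0533 = 0.0656.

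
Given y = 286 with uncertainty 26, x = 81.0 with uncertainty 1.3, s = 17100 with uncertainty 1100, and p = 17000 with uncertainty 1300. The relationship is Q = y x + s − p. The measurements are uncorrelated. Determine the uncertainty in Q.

2730

Let w = y·x = 23200. δw/w = √((1·δy/y)² + (1·δx/x)²) = √(0.00826 + 0.000258) = 0.0923, so δw = 2140.
Q = w + s − p: δQ = √(δw² + δs² + δp²) = √(4.57e+06 + 1.21e+06 + 1.69e+06) = 2730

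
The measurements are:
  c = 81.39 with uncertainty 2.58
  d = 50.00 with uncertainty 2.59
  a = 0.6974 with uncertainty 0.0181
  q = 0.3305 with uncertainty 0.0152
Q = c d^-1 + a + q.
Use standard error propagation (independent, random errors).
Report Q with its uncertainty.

2.656 ± 0.102

Let p = c·d^-1 = 1.628. δp/p = √((1·δc/c)² + (-1·δd/d)²) = √(0.00100 + 0.00268) = 0.0607, so δp = 0.0989.
Q = p + a + q: δQ = √(δp² + δa² + δq²) = √(0.00977 + 0.000328 + 0.000231) = 0.102
Q = 2.656.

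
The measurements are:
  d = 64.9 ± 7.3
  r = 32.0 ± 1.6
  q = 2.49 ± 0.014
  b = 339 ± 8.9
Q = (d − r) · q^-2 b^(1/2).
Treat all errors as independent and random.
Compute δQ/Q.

Let u = d − r = 32.9. δu = √(δd² + δr²) = √(53.3 + 2.56) = 7.47, so δu/u = 0.227.
Q is then a monomial in u, q, b:
δQ/Q = √((δu/u)² + (-2·δq/q)² + (½·δb/b)²) = √(0.0516 + 0.000126 + 0.000172) = 0.228

0.228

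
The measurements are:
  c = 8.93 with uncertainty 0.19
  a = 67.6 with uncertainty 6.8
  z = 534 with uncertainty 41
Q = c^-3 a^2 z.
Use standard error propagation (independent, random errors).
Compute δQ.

770

Relative error in a monomial: (δQ/Q)² = Σ (nᵢ · δxᵢ/xᵢ)².
  (-3·δc/c)² = (-3×0.0213)² = 0.00407;  (2·δa/a)² = (2×0.101)² = 0.0405;  (1·δz/z)² = (1×0.0768)² = 0.00590
δQ/Q = √(0.0504) = 0.225
Q = 3430, so δQ = 0.225 × 3430 = 770.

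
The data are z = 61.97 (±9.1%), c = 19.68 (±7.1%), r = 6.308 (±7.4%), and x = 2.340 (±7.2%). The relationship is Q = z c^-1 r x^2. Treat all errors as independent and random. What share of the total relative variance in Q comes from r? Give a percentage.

13.9%

(δQ/Q)² = (1·δz/z)² + (-1·δc/c)² + (1·δr/r)² + (2·δx/x)²
  z term: (1×0.0910)² = 0.00828
  c term: (-1×0.0710)² = 0.00504
  r term: (1×0.0740)² = 0.00548
  x term: (2×0.0720)² = 0.0207
Total = 0.0395. Share from r = 0.00548/0.0395 = 0.139.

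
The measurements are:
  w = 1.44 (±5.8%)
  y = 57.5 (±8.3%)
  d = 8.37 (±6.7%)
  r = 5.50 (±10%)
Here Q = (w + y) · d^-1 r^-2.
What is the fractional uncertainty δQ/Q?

0.226

Let u = w + y = 58.9. δu = √(δw² + δy²) = √(0.00698 + 22.8) = 4.77, so δu/u = 0.0810.
Q is then a monomial in u, d, r:
δQ/Q = √((δu/u)² + (-1·δd/d)² + (-2·δr/r)²) = √(0.00656 + 0.00449 + 0.0400) = 0.226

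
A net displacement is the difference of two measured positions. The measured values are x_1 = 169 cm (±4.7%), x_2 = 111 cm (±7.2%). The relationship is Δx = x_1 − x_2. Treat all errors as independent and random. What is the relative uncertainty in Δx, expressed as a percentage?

19.4%

Sums and differences: (δΔx)² = Σ (cᵢ δxᵢ)².
  (δx_1)² = 63.1;  (δx_2)² = 63.9
δΔx = √(127) = 11.3 cm
Δx = 58.0 cm, so δΔx/Δx = 11.3/58.0 = 0.194.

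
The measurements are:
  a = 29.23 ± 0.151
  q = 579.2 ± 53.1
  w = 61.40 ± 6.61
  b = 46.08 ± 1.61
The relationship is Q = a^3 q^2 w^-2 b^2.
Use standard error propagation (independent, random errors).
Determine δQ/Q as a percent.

Products/powers → add relative errors in quadrature, weighted by exponent:
  (3·δa/a)² = (3×0.00517)² = 0.000240;  (2·δq/q)² = (2×0.0917)² = 0.0336;  (-2·δw/w)² = (-2×0.108)² = 0.0464;  (2·δb/b)² = (2×0.0349)² = 0.00488
δQ/Q = √(0.0851) = 0.292

29.2%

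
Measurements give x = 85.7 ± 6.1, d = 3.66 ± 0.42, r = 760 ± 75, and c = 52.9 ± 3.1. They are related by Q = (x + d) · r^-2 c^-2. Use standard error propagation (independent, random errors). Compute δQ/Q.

0.240

Let u = x + d = 89.4. δu = √(δx² + δd²) = √(37.2 + 0.176) = 6.11, so δu/u = 0.0684.
Q is then a monomial in u, r, c:
δQ/Q = √((δu/u)² + (-2·δr/r)² + (-2·δc/c)²) = √(0.00468 + 0.0390 + 0.0137) = 0.240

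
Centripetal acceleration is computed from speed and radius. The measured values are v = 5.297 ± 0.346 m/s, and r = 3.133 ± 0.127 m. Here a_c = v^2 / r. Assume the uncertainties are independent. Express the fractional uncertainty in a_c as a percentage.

13.7%

Products/powers → add relative errors in quadrature, weighted by exponent:
  (2·δv/v)² = (2×0.0653)² = 0.0171;  (-1·δr/r)² = (-1×0.0405)² = 0.00164
δa_c/a_c = √(0.0187) = 0.137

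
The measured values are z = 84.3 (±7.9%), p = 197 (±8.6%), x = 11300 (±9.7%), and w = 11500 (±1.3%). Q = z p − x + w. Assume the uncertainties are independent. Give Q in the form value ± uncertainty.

Let h = z·p = 16600. δh/h = √((1·δz/z)² + (1·δp/p)²) = √(0.00624 + 0.00740) = 0.117, so δh = 1940.
Q = h − x + w: δQ = √(δh² + δx² + δw²) = √(3.76e+06 + 1.2e+06 + 22400) = 2230
Q = 16800.

16800 ± 2230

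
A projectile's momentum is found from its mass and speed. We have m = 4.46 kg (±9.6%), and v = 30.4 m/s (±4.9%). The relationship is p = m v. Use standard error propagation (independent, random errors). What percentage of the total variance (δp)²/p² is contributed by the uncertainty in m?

(δp/p)² = (1·δm/m)² + (1·δv/v)²
  m term: (1×0.0960)² = 0.00922
  v term: (1×0.0490)² = 0.00240
Total = 0.0116. Share from m = 0.00922/0.0116 = 0.793.

79.3%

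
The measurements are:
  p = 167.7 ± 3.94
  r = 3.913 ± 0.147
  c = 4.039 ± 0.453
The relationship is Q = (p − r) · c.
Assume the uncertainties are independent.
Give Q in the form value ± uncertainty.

Let u = p − r = 163.8. δu = √(δp² + δr²) = √(15.5 + 0.0216) = 3.94, so δu/u = 0.0241.
Q is then a monomial in u, c:
δQ/Q = √((δu/u)² + (1·δc/c)²) = √(0.000579 + 0.0126) = 0.115
Q = 661.5, so δQ = 0.115 × 661.5 = 75.9.

661.5 ± 75.9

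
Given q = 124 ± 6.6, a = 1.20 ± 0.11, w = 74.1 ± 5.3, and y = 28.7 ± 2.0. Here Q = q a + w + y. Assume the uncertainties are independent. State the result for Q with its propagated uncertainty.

252 ± 16.8

Let p = q·a = 149. δp/p = √((1·δq/q)² + (1·δa/a)²) = √(0.00283 + 0.00840) = 0.106, so δp = 15.8.
Q = p + w + y: δQ = √(δp² + δw² + δy²) = √(249 + 28.1 + 4.00) = 16.8
Q = 252.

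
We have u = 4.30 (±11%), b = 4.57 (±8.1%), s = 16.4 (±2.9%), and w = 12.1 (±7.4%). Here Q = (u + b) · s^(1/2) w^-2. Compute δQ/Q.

Let h = u + b = 8.87. δh = √(δu² + δb²) = √(0.224 + 0.137) = 0.601, so δh/h = 0.0677.
Q is then a monomial in h, s, w:
δQ/Q = √((δh/h)² + (½·δs/s)² + (-2·δw/w)²) = √(0.00459 + 0.000210 + 0.0219) = 0.163

0.163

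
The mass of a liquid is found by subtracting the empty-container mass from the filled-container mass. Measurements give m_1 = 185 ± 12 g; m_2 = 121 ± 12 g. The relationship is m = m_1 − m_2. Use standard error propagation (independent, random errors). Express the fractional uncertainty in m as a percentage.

26.5%

m is a linear combination, so absolute uncertainties add in quadrature:
  (δm_1)² = 144;  (δm_2)² = 144
δm = √(288) = 17.0 g
m = 64.0 g, so δm/m = 17.0/64.0 = 0.265.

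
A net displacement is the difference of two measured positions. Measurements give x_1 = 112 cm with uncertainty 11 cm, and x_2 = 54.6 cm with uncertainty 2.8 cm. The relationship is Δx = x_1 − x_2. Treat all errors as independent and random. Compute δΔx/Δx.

0.198

For a sum/difference, combine absolute errors in quadrature:
  (δx_1)² = 121;  (δx_2)² = 7.84
δΔx = √(129) = 11.4 cm
Δx = 57.4 cm, so δΔx/Δx = 11.4/57.4 = 0.198.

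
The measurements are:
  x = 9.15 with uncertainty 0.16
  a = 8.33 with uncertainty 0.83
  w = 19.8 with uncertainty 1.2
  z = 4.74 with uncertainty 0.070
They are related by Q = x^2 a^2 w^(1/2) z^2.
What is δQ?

1.2e+05

Products/powers → add relative errors in quadrature, weighted by exponent:
  (2·δx/x)² = (2×0.0175)² = 0.00122;  (2·δa/a)² = (2×0.0996)² = 0.0397;  (½·δw/w)² = (0.5×0.0606)² = 0.000918;  (2·δz/z)² = (2×0.0148)² = 0.000872
δQ/Q = √(0.0427) = 0.207
Q = 5.81e+05, so δQ = 0.207 × 5.81e+05 = 1.2e+05.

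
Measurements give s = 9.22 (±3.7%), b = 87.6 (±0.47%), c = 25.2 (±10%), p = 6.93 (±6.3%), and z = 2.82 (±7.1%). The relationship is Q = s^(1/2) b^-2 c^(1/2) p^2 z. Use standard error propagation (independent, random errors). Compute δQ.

Q is a product of powers, so relative uncertainties combine in quadrature:
  (½·δs/s)² = (0.5×0.0370)² = 0.000342;  (-2·δb/b)² = (-2×0.00470)² = 8.84e-05;  (½·δc/c)² = (0.5×0.100)² = 0.00250;  (2·δp/p)² = (2×0.0630)² = 0.0159;  (1·δz/z)² = (1×0.0710)² = 0.00504
δQ/Q = √(0.0238) = 0.154
Q = 0.269, so δQ = 0.154 × 0.269 = 0.0415.

0.0415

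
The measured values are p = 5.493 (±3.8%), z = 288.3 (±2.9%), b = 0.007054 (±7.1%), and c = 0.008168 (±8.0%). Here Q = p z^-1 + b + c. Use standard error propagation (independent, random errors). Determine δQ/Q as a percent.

Let w = p·z^-1 = 0.01905. δw/w = √((1·δp/p)² + (-1·δz/z)²) = √(0.00144 + 0.000841) = 0.0478, so δw = 0.000911.
Q = w + b + c: δQ = √(δw² + δb² + δc²) = √(8.29e-07 + 2.51e-07 + 4.27e-07) = 0.00123
Q = 0.03428, so δQ/Q = 0.00123/0.03428 = 0.0358.

3.58%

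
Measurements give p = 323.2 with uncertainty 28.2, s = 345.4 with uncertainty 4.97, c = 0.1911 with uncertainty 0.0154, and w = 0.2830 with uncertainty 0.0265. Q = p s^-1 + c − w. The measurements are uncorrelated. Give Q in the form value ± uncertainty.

Let h = p·s^-1 = 0.9357. δh/h = √((1·δp/p)² + (-1·δs/s)²) = √(0.00761 + 0.000207) = 0.0884, so δh = 0.0827.
Q = h + c − w: δQ = √(δh² + δc² + δw²) = √(0.00685 + 0.000237 + 0.000702) = 0.0882
Q = 0.8438.

0.8438 ± 0.0882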